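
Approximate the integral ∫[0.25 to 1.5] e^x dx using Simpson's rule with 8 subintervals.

f(x) = e^x
a = 0.25, b = 1.5, n = 8
h = (b - a)/n = 0.156250

Simpson's rule: (h/3)[f(x₀) + 4f(x₁) + 2f(x₂) + ... + f(xₙ)]

x_0 = 0.2500, f(x_0) = 1.284025, coefficient = 1
x_1 = 0.4062, f(x_1) = 1.501178, coefficient = 4
x_2 = 0.5625, f(x_2) = 1.755055, coefficient = 2
x_3 = 0.7188, f(x_3) = 2.051867, coefficient = 4
x_4 = 0.8750, f(x_4) = 2.398875, coefficient = 2
x_5 = 1.0312, f(x_5) = 2.804569, coefficient = 4
x_6 = 1.1875, f(x_6) = 3.278874, coefficient = 2
x_7 = 1.3438, f(x_7) = 3.833392, coefficient = 4
x_8 = 1.5000, f(x_8) = 4.481689, coefficient = 1

I ≈ (0.156250/3) × 61.395345 = 3.197674
Exact value: 3.197664
Error: 0.000011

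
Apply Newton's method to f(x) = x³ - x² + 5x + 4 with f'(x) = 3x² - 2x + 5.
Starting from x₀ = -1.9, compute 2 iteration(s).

f(x) = x³ - x² + 5x + 4
f'(x) = 3x² - 2x + 5
x₀ = -1.9

Newton-Raphson formula: x_{n+1} = x_n - f(x_n)/f'(x_n)

Iteration 1:
  f(-1.900000) = -15.969000
  f'(-1.900000) = 19.630000
  x_1 = -1.900000 - (-15.969000)/19.630000 = -1.086500
Iteration 2:
  f(-1.086500) = -3.895579
  f'(-1.086500) = 10.714449
  x_2 = -1.086500 - (-3.895579)/10.714449 = -0.722918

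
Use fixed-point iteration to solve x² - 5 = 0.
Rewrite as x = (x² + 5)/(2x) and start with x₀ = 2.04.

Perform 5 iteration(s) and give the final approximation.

Equation: x² - 5 = 0
Fixed-point form: x = (x² + 5)/(2x)
x₀ = 2.04

x_1 = g(2.040000) = 2.245490
x_2 = g(2.245490) = 2.236088
x_3 = g(2.236088) = 2.236068
x_4 = g(2.236068) = 2.236068
x_5 = g(2.236068) = 2.236068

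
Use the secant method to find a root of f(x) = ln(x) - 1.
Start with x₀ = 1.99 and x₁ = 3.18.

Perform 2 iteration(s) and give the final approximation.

f(x) = ln(x) - 1
x₀ = 1.99, x₁ = 3.18

Secant formula: x_{n+1} = x_n - f(x_n)(x_n - x_{n-1})/(f(x_n) - f(x_{n-1}))

Iteration 1:
  f(1.990000) = -0.311865
  f(3.180000) = 0.156881
  x_2 = 3.180000 - 0.156881×(3.180000 - 1.990000)/(0.156881 - (-0.311865))
       = 2.781728
Iteration 2:
  f(3.180000) = 0.156881
  f(2.781728) = 0.023072
  x_3 = 2.781728 - 0.023072×(2.781728 - 3.180000)/(0.023072 - 0.156881)
       = 2.713055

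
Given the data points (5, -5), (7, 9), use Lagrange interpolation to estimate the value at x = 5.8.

Lagrange interpolation formula:
P(x) = Σ yᵢ × Lᵢ(x)
where Lᵢ(x) = Π_{j≠i} (x - xⱼ)/(xᵢ - xⱼ)

L_0(5.8) = (5.8 - 7)/(5 - 7) = 0.600000
L_1(5.8) = (5.8 - 5)/(7 - 5) = 0.400000

P(5.8) = (-5)×L_0(5.8) + 9×L_1(5.8)
P(5.8) = 0.600000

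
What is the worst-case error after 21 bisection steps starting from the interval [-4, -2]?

Bisection error bound: |error| ≤ (b-a)/2^n
|error| ≤ (-2 - (-4))/2^21 = 2/2^21
|error| ≤ 0.0000009537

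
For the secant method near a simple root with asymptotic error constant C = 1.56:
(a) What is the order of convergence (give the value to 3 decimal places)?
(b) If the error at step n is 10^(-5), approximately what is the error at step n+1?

(a) Secant method has superlinear convergence with order φ = (1+√5)/2 ≈ 1.618.
    This means |e_{n+1}| ≈ C|e_n|^1.618.

(b) With |e_n| = 10^(-5) and C = 1.56:
    |e_{n+1}| ≈ 1.56 × (10^(-5))^1.618 = 1.56 × 10^(-8.09)

(a) ≈ 1.618 (golden ratio); (b) |e_{n+1}| ≈ 1.268e-08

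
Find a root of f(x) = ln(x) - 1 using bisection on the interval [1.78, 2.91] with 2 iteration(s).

f(x) = ln(x) - 1
Initial interval: [1.78, 2.91]

Iteration 1:
  c_1 = (1.780000 + 2.910000)/2 = 2.345000
  f(c_1) = f(2.345000) = -0.147715
  f(a) × f(c) ≥ 0, new interval: [2.345000, 2.910000]
Iteration 2:
  c_2 = (2.345000 + 2.910000)/2 = 2.627500
  f(c_2) = f(2.627500) = -0.033967
  f(a) × f(c) ≥ 0, new interval: [2.627500, 2.910000]

After 2 iteration(s), the approximation is c_2 = 2.627500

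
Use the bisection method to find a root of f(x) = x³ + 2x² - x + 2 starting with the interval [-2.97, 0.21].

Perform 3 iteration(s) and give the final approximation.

f(x) = x³ + 2x² - x + 2
Initial interval: [-2.97, 0.21]

Iteration 1:
  c_1 = (-2.970000 + 0.210000)/2 = -1.380000
  f(c_1) = f(-1.380000) = 4.560728
  f(a) × f(c) < 0, new interval: [-2.970000, -1.380000]
Iteration 2:
  c_2 = (-2.970000 + (-1.380000))/2 = -2.175000
  f(c_2) = f(-2.175000) = 3.347141
  f(a) × f(c) < 0, new interval: [-2.970000, -2.175000]
Iteration 3:
  c_3 = (-2.970000 + (-2.175000))/2 = -2.572500
  f(c_3) = f(-2.572500) = 0.783835
  f(a) × f(c) < 0, new interval: [-2.970000, -2.572500]

After 3 iteration(s), the approximation is c_3 = -2.572500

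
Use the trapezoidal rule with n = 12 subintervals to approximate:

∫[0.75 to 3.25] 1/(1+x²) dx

f(x) = 1/(1+x²)
a = 0.75, b = 3.25, n = 12
h = (b - a)/n = 0.208333

Trapezoidal rule: (h/2)[f(x₀) + 2f(x₁) + 2f(x₂) + ... + f(xₙ)]

x_0 = 0.7500, f(x_0) = 0.640000, coefficient = 1
x_1 = 0.9583, f(x_1) = 0.521267, coefficient = 2
x_2 = 1.1667, f(x_2) = 0.423529, coefficient = 2
x_3 = 1.3750, f(x_3) = 0.345946, coefficient = 2
x_4 = 1.5833, f(x_4) = 0.285149, coefficient = 2
x_5 = 1.7917, f(x_5) = 0.237526, coefficient = 2
x_6 = 2.0000, f(x_6) = 0.200000, coefficient = 2
x_7 = 2.2083, f(x_7) = 0.170162, coefficient = 2
x_8 = 2.4167, f(x_8) = 0.146193, coefficient = 2
x_9 = 2.6250, f(x_9) = 0.126733, coefficient = 2
x_10 = 2.8333, f(x_10) = 0.110769, coefficient = 2
x_11 = 3.0417, f(x_11) = 0.097544, coefficient = 2
x_12 = 3.2500, f(x_12) = 0.086486, coefficient = 1

I ≈ (0.208333/2) × 6.056123 = 0.630846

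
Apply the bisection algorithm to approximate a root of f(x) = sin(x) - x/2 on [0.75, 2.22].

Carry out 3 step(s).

f(x) = sin(x) - x/2
Initial interval: [0.75, 2.22]

Iteration 1:
  c_1 = (0.750000 + 2.220000)/2 = 1.485000
  f(c_1) = f(1.485000) = 0.253822
  f(a) × f(c) ≥ 0, new interval: [1.485000, 2.220000]
Iteration 2:
  c_2 = (1.485000 + 2.220000)/2 = 1.852500
  f(c_2) = f(1.852500) = 0.034333
  f(a) × f(c) ≥ 0, new interval: [1.852500, 2.220000]
Iteration 3:
  c_3 = (1.852500 + 2.220000)/2 = 2.036250
  f(c_3) = f(2.036250) = -0.124507
  f(a) × f(c) < 0, new interval: [1.852500, 2.036250]

After 3 iteration(s), the approximation is c_3 = 2.036250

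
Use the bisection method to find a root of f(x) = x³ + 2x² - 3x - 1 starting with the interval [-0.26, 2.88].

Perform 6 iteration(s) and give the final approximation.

f(x) = x³ + 2x² - 3x - 1
Initial interval: [-0.26, 2.88]

Iteration 1:
  c_1 = (-0.260000 + 2.880000)/2 = 1.310000
  f(c_1) = f(1.310000) = 0.750291
  f(a) × f(c) < 0, new interval: [-0.260000, 1.310000]
Iteration 2:
  c_2 = (-0.260000 + 1.310000)/2 = 0.525000
  f(c_2) = f(0.525000) = -1.879047
  f(a) × f(c) ≥ 0, new interval: [0.525000, 1.310000]
Iteration 3:
  c_3 = (0.525000 + 1.310000)/2 = 0.917500
  f(c_3) = f(0.917500) = -1.296530
  f(a) × f(c) ≥ 0, new interval: [0.917500, 1.310000]
Iteration 4:
  c_4 = (0.917500 + 1.310000)/2 = 1.113750
  f(c_4) = f(1.113750) = -0.478833
  f(a) × f(c) ≥ 0, new interval: [1.113750, 1.310000]
Iteration 5:
  c_5 = (1.113750 + 1.310000)/2 = 1.211875
  f(c_5) = f(1.211875) = 0.081466
  f(a) × f(c) < 0, new interval: [1.113750, 1.211875]
Iteration 6:
  c_6 = (1.113750 + 1.211875)/2 = 1.162813
  f(c_6) = f(1.162813) = -0.211895
  f(a) × f(c) ≥ 0, new interval: [1.162813, 1.211875]

After 6 iteration(s), the approximation is c_6 = 1.162813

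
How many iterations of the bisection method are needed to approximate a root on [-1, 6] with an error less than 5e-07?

We need (b-a)/2^n ≤ 5e-07
(6 - (-1))/2^n ≤ 5e-07
7/2^n ≤ 5e-07
2^n ≥ 14000000
n ≥ log₂(14000000) = 23.74
n ≥ 24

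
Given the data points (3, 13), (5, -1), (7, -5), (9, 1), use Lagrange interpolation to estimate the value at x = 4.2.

Lagrange interpolation formula:
P(x) = Σ yᵢ × Lᵢ(x)
where Lᵢ(x) = Π_{j≠i} (x - xⱼ)/(xᵢ - xⱼ)

L_0(4.2) = (4.2 - 5)/(3 - 5) × (4.2 - 7)/(3 - 7) × (4.2 - 9)/(3 - 9) = 0.224000
L_1(4.2) = (4.2 - 3)/(5 - 3) × (4.2 - 7)/(5 - 7) × (4.2 - 9)/(5 - 9) = 1.008000
L_2(4.2) = (4.2 - 3)/(7 - 3) × (4.2 - 5)/(7 - 5) × (4.2 - 9)/(7 - 9) = -0.288000
L_3(4.2) = (4.2 - 3)/(9 - 3) × (4.2 - 5)/(9 - 5) × (4.2 - 7)/(9 - 7) = 0.056000

P(4.2) = 13×L_0(4.2) + (-1)×L_1(4.2) + (-5)×L_2(4.2) + 1×L_3(4.2)
P(4.2) = 3.400000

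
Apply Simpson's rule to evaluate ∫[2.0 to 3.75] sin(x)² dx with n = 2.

f(x) = sin(x)²
a = 2.0, b = 3.75, n = 2
h = (b - a)/n = 0.875000

Simpson's rule: (h/3)[f(x₀) + 4f(x₁) + 2f(x₂) + ... + f(xₙ)]

x_0 = 2.0000, f(x_0) = 0.826822, coefficient = 1
x_1 = 2.8750, f(x_1) = 0.069404, coefficient = 4
x_2 = 3.7500, f(x_2) = 0.326682, coefficient = 1

I ≈ (0.875000/3) × 1.431119 = 0.417410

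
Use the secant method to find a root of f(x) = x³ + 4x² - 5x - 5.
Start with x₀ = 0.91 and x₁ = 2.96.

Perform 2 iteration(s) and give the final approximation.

f(x) = x³ + 4x² - 5x - 5
x₀ = 0.91, x₁ = 2.96

Secant formula: x_{n+1} = x_n - f(x_n)(x_n - x_{n-1})/(f(x_n) - f(x_{n-1}))

Iteration 1:
  f(0.910000) = -5.484029
  f(2.960000) = 41.180736
  x_2 = 2.960000 - 41.180736×(2.960000 - 0.910000)/(41.180736 - (-5.484029))
       = 1.150915
Iteration 2:
  f(2.960000) = 41.180736
  f(1.150915) = -3.931642
  x_3 = 1.150915 - (-3.931642)×(1.150915 - 2.960000)/(-3.931642 - 41.180736)
       = 1.308581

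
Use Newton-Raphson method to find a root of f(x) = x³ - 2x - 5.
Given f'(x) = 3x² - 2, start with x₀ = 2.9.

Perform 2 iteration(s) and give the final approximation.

f(x) = x³ - 2x - 5
f'(x) = 3x² - 2
x₀ = 2.9

Newton-Raphson formula: x_{n+1} = x_n - f(x_n)/f'(x_n)

Iteration 1:
  f(2.900000) = 13.589000
  f'(2.900000) = 23.230000
  x_1 = 2.900000 - 13.589000/23.230000 = 2.315024
Iteration 2:
  f(2.315024) = 2.776939
  f'(2.315024) = 14.078004
  x_2 = 2.315024 - 2.776939/14.078004 = 2.117770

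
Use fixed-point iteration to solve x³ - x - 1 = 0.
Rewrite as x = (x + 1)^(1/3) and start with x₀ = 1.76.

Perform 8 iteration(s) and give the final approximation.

Equation: x³ - x - 1 = 0
Fixed-point form: x = (x + 1)^(1/3)
x₀ = 1.76

x_1 = g(1.760000) = 1.402716
x_2 = g(1.402716) = 1.339371
x_3 = g(1.339371) = 1.327495
x_4 = g(1.327495) = 1.325245
x_5 = g(1.325245) = 1.324818
x_6 = g(1.324818) = 1.324737
x_7 = g(1.324737) = 1.324722
x_8 = g(1.324722) = 1.324719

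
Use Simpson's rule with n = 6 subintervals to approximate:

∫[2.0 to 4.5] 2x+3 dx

f(x) = 2x+3
a = 2.0, b = 4.5, n = 6
h = (b - a)/n = 0.416667

Simpson's rule: (h/3)[f(x₀) + 4f(x₁) + 2f(x₂) + ... + f(xₙ)]

x_0 = 2.0000, f(x_0) = 7.000000, coefficient = 1
x_1 = 2.4167, f(x_1) = 7.833333, coefficient = 4
x_2 = 2.8333, f(x_2) = 8.666667, coefficient = 2
x_3 = 3.2500, f(x_3) = 9.500000, coefficient = 4
x_4 = 3.6667, f(x_4) = 10.333333, coefficient = 2
x_5 = 4.0833, f(x_5) = 11.166667, coefficient = 4
x_6 = 4.5000, f(x_6) = 12.000000, coefficient = 1

I ≈ (0.416667/3) × 171.000000 = 23.750000
Exact value: 23.750000
Error: 0.000000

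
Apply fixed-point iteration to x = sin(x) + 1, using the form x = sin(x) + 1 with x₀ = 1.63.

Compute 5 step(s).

Equation: x = sin(x) + 1
Fixed-point form: x = sin(x) + 1
x₀ = 1.63

x_1 = g(1.630000) = 1.998248
x_2 = g(1.998248) = 1.910025
x_3 = g(1.910025) = 1.943012
x_4 = g(1.943012) = 1.931524
x_5 = g(1.931524) = 1.935640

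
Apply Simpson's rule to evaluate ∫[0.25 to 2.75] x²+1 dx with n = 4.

f(x) = x²+1
a = 0.25, b = 2.75, n = 4
h = (b - a)/n = 0.625000

Simpson's rule: (h/3)[f(x₀) + 4f(x₁) + 2f(x₂) + ... + f(xₙ)]

x_0 = 0.2500, f(x_0) = 1.062500, coefficient = 1
x_1 = 0.8750, f(x_1) = 1.765625, coefficient = 4
x_2 = 1.5000, f(x_2) = 3.250000, coefficient = 2
x_3 = 2.1250, f(x_3) = 5.515625, coefficient = 4
x_4 = 2.7500, f(x_4) = 8.562500, coefficient = 1

I ≈ (0.625000/3) × 45.250000 = 9.427083
Exact value: 9.427083
Error: 0.000000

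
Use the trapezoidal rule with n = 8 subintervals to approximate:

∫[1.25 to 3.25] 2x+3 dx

f(x) = 2x+3
a = 1.25, b = 3.25, n = 8
h = (b - a)/n = 0.250000

Trapezoidal rule: (h/2)[f(x₀) + 2f(x₁) + 2f(x₂) + ... + f(xₙ)]

x_0 = 1.2500, f(x_0) = 5.500000, coefficient = 1
x_1 = 1.5000, f(x_1) = 6.000000, coefficient = 2
x_2 = 1.7500, f(x_2) = 6.500000, coefficient = 2
x_3 = 2.0000, f(x_3) = 7.000000, coefficient = 2
x_4 = 2.2500, f(x_4) = 7.500000, coefficient = 2
x_5 = 2.5000, f(x_5) = 8.000000, coefficient = 2
x_6 = 2.7500, f(x_6) = 8.500000, coefficient = 2
x_7 = 3.0000, f(x_7) = 9.000000, coefficient = 2
x_8 = 3.2500, f(x_8) = 9.500000, coefficient = 1

I ≈ (0.250000/2) × 120.000000 = 15.000000
Exact value: 15.000000
Error: 0.000000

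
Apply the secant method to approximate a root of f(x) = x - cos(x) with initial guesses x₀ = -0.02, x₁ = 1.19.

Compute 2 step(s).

f(x) = x - cos(x)
x₀ = -0.02, x₁ = 1.19

Secant formula: x_{n+1} = x_n - f(x_n)(x_n - x_{n-1})/(f(x_n) - f(x_{n-1}))

Iteration 1:
  f(-0.020000) = -1.019800
  f(1.190000) = 0.818340
  x_2 = 1.190000 - 0.818340×(1.190000 - (-0.020000))/(0.818340 - (-1.019800))
       = 0.651308
Iteration 2:
  f(1.190000) = 0.818340
  f(0.651308) = -0.143984
  x_3 = 0.651308 - (-0.143984)×(0.651308 - 1.190000)/(-0.143984 - 0.818340)
       = 0.731907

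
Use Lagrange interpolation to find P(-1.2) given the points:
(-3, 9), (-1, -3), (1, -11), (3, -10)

Lagrange interpolation formula:
P(x) = Σ yᵢ × Lᵢ(x)
where Lᵢ(x) = Π_{j≠i} (x - xⱼ)/(xᵢ - xⱼ)

L_0(-1.2) = (-1.2 - (-1))/(-3 - (-1)) × (-1.2 - 1)/(-3 - 1) × (-1.2 - 3)/(-3 - 3) = 0.038500
L_1(-1.2) = (-1.2 - (-3))/(-1 - (-3)) × (-1.2 - 1)/(-1 - 1) × (-1.2 - 3)/(-1 - 3) = 1.039500
L_2(-1.2) = (-1.2 - (-3))/(1 - (-3)) × (-1.2 - (-1))/(1 - (-1)) × (-1.2 - 3)/(1 - 3) = -0.094500
L_3(-1.2) = (-1.2 - (-3))/(3 - (-3)) × (-1.2 - (-1))/(3 - (-1)) × (-1.2 - 1)/(3 - 1) = 0.016500

P(-1.2) = 9×L_0(-1.2) + (-3)×L_1(-1.2) + (-11)×L_2(-1.2) + (-10)×L_3(-1.2)
P(-1.2) = -1.897500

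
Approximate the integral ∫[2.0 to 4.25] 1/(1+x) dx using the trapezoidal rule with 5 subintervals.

f(x) = 1/(1+x)
a = 2.0, b = 4.25, n = 5
h = (b - a)/n = 0.450000

Trapezoidal rule: (h/2)[f(x₀) + 2f(x₁) + 2f(x₂) + ... + f(xₙ)]

x_0 = 2.0000, f(x_0) = 0.333333, coefficient = 1
x_1 = 2.4500, f(x_1) = 0.289855, coefficient = 2
x_2 = 2.9000, f(x_2) = 0.256410, coefficient = 2
x_3 = 3.3500, f(x_3) = 0.229885, coefficient = 2
x_4 = 3.8000, f(x_4) = 0.208333, coefficient = 2
x_5 = 4.2500, f(x_5) = 0.190476, coefficient = 1

I ≈ (0.450000/2) × 2.492777 = 0.560875
Exact value: 0.559616
Error: 0.001259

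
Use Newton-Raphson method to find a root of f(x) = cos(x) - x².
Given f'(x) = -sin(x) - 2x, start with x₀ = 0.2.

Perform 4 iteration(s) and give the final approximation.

f(x) = cos(x) - x²
f'(x) = -sin(x) - 2x
x₀ = 0.2

Newton-Raphson formula: x_{n+1} = x_n - f(x_n)/f'(x_n)

Iteration 1:
  f(0.200000) = 0.940067
  f'(0.200000) = -0.598669
  x_1 = 0.200000 - 0.940067/(-0.598669) = 1.770260
Iteration 2:
  f(1.770260) = -3.331965
  f'(1.770260) = -4.520693
  x_2 = 1.770260 - (-3.331965)/(-4.520693) = 1.033213
Iteration 3:
  f(1.033213) = -0.555467
  f'(1.033213) = -2.925374
  x_3 = 1.033213 - (-0.555467)/(-2.925374) = 0.843334
Iteration 4:
  f(0.843334) = -0.046236
  f'(0.843334) = -2.433532
  x_4 = 0.843334 - (-0.046236)/(-2.433532) = 0.824335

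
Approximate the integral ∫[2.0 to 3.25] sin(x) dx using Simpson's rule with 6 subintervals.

f(x) = sin(x)
a = 2.0, b = 3.25, n = 6
h = (b - a)/n = 0.208333

Simpson's rule: (h/3)[f(x₀) + 4f(x₁) + 2f(x₂) + ... + f(xₙ)]

x_0 = 2.0000, f(x_0) = 0.909297, coefficient = 1
x_1 = 2.2083, f(x_1) = 0.803564, coefficient = 4
x_2 = 2.4167, f(x_2) = 0.663080, coefficient = 2
x_3 = 2.6250, f(x_3) = 0.493920, coefficient = 4
x_4 = 2.8333, f(x_4) = 0.303400, coefficient = 2
x_5 = 3.0417, f(x_5) = 0.099760, coefficient = 4
x_6 = 3.2500, f(x_6) = -0.108195, coefficient = 1

I ≈ (0.208333/3) × 8.323040 = 0.577989
Exact value: 0.577983
Error: 0.000006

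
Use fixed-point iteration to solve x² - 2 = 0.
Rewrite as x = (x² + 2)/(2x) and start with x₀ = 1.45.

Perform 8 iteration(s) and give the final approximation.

Equation: x² - 2 = 0
Fixed-point form: x = (x² + 2)/(2x)
x₀ = 1.45

x_1 = g(1.450000) = 1.414655
x_2 = g(1.414655) = 1.414214
x_3 = g(1.414214) = 1.414214
x_4 = g(1.414214) = 1.414214
x_5 = g(1.414214) = 1.414214
x_6 = g(1.414214) = 1.414214
x_7 = g(1.414214) = 1.414214
x_8 = g(1.414214) = 1.414214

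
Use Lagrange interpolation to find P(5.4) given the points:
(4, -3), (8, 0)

Lagrange interpolation formula:
P(x) = Σ yᵢ × Lᵢ(x)
where Lᵢ(x) = Π_{j≠i} (x - xⱼ)/(xᵢ - xⱼ)

L_0(5.4) = (5.4 - 8)/(4 - 8) = 0.650000
L_1(5.4) = (5.4 - 4)/(8 - 4) = 0.350000

P(5.4) = (-3)×L_0(5.4) + 0×L_1(5.4)
P(5.4) = -1.950000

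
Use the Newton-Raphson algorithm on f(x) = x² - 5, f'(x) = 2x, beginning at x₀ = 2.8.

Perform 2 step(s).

f(x) = x² - 5
f'(x) = 2x
x₀ = 2.8

Newton-Raphson formula: x_{n+1} = x_n - f(x_n)/f'(x_n)

Iteration 1:
  f(2.800000) = 2.840000
  f'(2.800000) = 5.600000
  x_1 = 2.800000 - 2.840000/5.600000 = 2.292857
Iteration 2:
  f(2.292857) = 0.257194
  f'(2.292857) = 4.585714
  x_2 = 2.292857 - 0.257194/4.585714 = 2.236771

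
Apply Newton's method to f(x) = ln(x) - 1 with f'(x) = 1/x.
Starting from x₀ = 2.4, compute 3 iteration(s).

f(x) = ln(x) - 1
f'(x) = 1/x
x₀ = 2.4

Newton-Raphson formula: x_{n+1} = x_n - f(x_n)/f'(x_n)

Iteration 1:
  f(2.400000) = -0.124531
  f'(2.400000) = 0.416667
  x_1 = 2.400000 - (-0.124531)/0.416667 = 2.698875
Iteration 2:
  f(2.698875) = -0.007165
  f'(2.698875) = 0.370525
  x_2 = 2.698875 - (-0.007165)/0.370525 = 2.718212
Iteration 3:
  f(2.718212) = -0.000026
  f'(2.718212) = 0.367889
  x_3 = 2.718212 - (-0.000026)/0.367889 = 2.718282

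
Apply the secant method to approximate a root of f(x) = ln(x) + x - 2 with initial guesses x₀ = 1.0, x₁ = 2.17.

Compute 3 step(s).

f(x) = ln(x) + x - 2
x₀ = 1.0, x₁ = 2.17

Secant formula: x_{n+1} = x_n - f(x_n)(x_n - x_{n-1})/(f(x_n) - f(x_{n-1}))

Iteration 1:
  f(1.000000) = -1.000000
  f(2.170000) = 0.944727
  x_2 = 2.170000 - 0.944727×(2.170000 - 1.000000)/(0.944727 - (-1.000000))
       = 1.601627
Iteration 2:
  f(2.170000) = 0.944727
  f(1.601627) = 0.072647
  x_3 = 1.601627 - 0.072647×(1.601627 - 2.170000)/(0.072647 - 0.944727)
       = 1.554280
Iteration 3:
  f(1.601627) = 0.072647
  f(1.554280) = -0.004708
  x_4 = 1.554280 - (-0.004708)×(1.554280 - 1.601627)/(-0.004708 - 0.072647)
       = 1.557161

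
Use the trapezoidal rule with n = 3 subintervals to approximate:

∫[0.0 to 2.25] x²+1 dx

f(x) = x²+1
a = 0.0, b = 2.25, n = 3
h = (b - a)/n = 0.750000

Trapezoidal rule: (h/2)[f(x₀) + 2f(x₁) + 2f(x₂) + ... + f(xₙ)]

x_0 = 0.0000, f(x_0) = 1.000000, coefficient = 1
x_1 = 0.7500, f(x_1) = 1.562500, coefficient = 2
x_2 = 1.5000, f(x_2) = 3.250000, coefficient = 2
x_3 = 2.2500, f(x_3) = 6.062500, coefficient = 1

I ≈ (0.750000/2) × 16.687500 = 6.257812
Exact value: 6.046875
Error: 0.210938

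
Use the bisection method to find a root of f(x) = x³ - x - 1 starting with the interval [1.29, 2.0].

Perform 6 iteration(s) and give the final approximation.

f(x) = x³ - x - 1
Initial interval: [1.29, 2.0]

Iteration 1:
  c_1 = (1.290000 + 2.000000)/2 = 1.645000
  f(c_1) = f(1.645000) = 1.806411
  f(a) × f(c) < 0, new interval: [1.290000, 1.645000]
Iteration 2:
  c_2 = (1.290000 + 1.645000)/2 = 1.467500
  f(c_2) = f(1.467500) = 0.692844
  f(a) × f(c) < 0, new interval: [1.290000, 1.467500]
Iteration 3:
  c_3 = (1.290000 + 1.467500)/2 = 1.378750
  f(c_3) = f(1.378750) = 0.242187
  f(a) × f(c) < 0, new interval: [1.290000, 1.378750]
Iteration 4:
  c_4 = (1.290000 + 1.378750)/2 = 1.334375
  f(c_4) = f(1.334375) = 0.041555
  f(a) × f(c) < 0, new interval: [1.290000, 1.334375]
Iteration 5:
  c_5 = (1.290000 + 1.334375)/2 = 1.312188
  f(c_5) = f(1.312188) = -0.052816
  f(a) × f(c) ≥ 0, new interval: [1.312188, 1.334375]
Iteration 6:
  c_6 = (1.312188 + 1.334375)/2 = 1.323281
  f(c_6) = f(1.323281) = -0.006119
  f(a) × f(c) ≥ 0, new interval: [1.323281, 1.334375]

After 6 iteration(s), the approximation is c_6 = 1.323281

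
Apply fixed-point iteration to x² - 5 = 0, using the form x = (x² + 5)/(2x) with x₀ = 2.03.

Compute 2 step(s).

Equation: x² - 5 = 0
Fixed-point form: x = (x² + 5)/(2x)
x₀ = 2.03

x_1 = g(2.030000) = 2.246527
x_2 = g(2.246527) = 2.236092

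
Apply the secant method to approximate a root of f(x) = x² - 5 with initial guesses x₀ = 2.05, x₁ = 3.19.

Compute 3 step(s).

f(x) = x² - 5
x₀ = 2.05, x₁ = 3.19

Secant formula: x_{n+1} = x_n - f(x_n)(x_n - x_{n-1})/(f(x_n) - f(x_{n-1}))

Iteration 1:
  f(2.050000) = -0.797500
  f(3.190000) = 5.176100
  x_2 = 3.190000 - 5.176100×(3.190000 - 2.050000)/(5.176100 - (-0.797500))
       = 2.202195
Iteration 2:
  f(3.190000) = 5.176100
  f(2.202195) = -0.150339
  x_3 = 2.202195 - (-0.150339)×(2.202195 - 3.190000)/(-0.150339 - 5.176100)
       = 2.230075
Iteration 3:
  f(2.202195) = -0.150339
  f(2.230075) = -0.026763
  x_4 = 2.230075 - (-0.026763)×(2.230075 - 2.202195)/(-0.026763 - (-0.150339))
       = 2.236114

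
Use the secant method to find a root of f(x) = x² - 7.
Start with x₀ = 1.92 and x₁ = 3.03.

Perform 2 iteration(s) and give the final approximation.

f(x) = x² - 7
x₀ = 1.92, x₁ = 3.03

Secant formula: x_{n+1} = x_n - f(x_n)(x_n - x_{n-1})/(f(x_n) - f(x_{n-1}))

Iteration 1:
  f(1.920000) = -3.313600
  f(3.030000) = 2.180900
  x_2 = 3.030000 - 2.180900×(3.030000 - 1.920000)/(2.180900 - (-3.313600))
       = 2.589414
Iteration 2:
  f(3.030000) = 2.180900
  f(2.589414) = -0.294934
  x_3 = 2.589414 - (-0.294934)×(2.589414 - 3.030000)/(-0.294934 - 2.180900)
       = 2.641899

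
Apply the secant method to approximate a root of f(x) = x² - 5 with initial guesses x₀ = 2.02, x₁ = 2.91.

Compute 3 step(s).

f(x) = x² - 5
x₀ = 2.02, x₁ = 2.91

Secant formula: x_{n+1} = x_n - f(x_n)(x_n - x_{n-1})/(f(x_n) - f(x_{n-1}))

Iteration 1:
  f(2.020000) = -0.919600
  f(2.910000) = 3.468100
  x_2 = 2.910000 - 3.468100×(2.910000 - 2.020000)/(3.468100 - (-0.919600))
       = 2.206531
Iteration 2:
  f(2.910000) = 3.468100
  f(2.206531) = -0.131219
  x_3 = 2.206531 - (-0.131219)×(2.206531 - 2.910000)/(-0.131219 - 3.468100)
       = 2.232178
Iteration 3:
  f(2.206531) = -0.131219
  f(2.232178) = -0.017383
  x_4 = 2.232178 - (-0.017383)×(2.232178 - 2.206531)/(-0.017383 - (-0.131219))
       = 2.236094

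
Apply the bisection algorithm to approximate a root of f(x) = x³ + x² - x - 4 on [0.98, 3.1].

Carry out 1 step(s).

f(x) = x³ + x² - x - 4
Initial interval: [0.98, 3.1]

Iteration 1:
  c_1 = (0.980000 + 3.100000)/2 = 2.040000
  f(c_1) = f(2.040000) = 6.611264
  f(a) × f(c) < 0, new interval: [0.980000, 2.040000]

After 1 iteration(s), the approximation is c_1 = 2.040000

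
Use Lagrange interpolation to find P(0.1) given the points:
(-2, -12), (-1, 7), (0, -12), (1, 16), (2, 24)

Lagrange interpolation formula:
P(x) = Σ yᵢ × Lᵢ(x)
where Lᵢ(x) = Π_{j≠i} (x - xⱼ)/(xᵢ - xⱼ)

L_0(0.1) = (0.1 - (-1))/(-2 - (-1)) × (0.1 - 0)/(-2 - 0) × (0.1 - 1)/(-2 - 1) × (0.1 - 2)/(-2 - 2) = 0.007838
L_1(0.1) = (0.1 - (-2))/(-1 - (-2)) × (0.1 - 0)/(-1 - 0) × (0.1 - 1)/(-1 - 1) × (0.1 - 2)/(-1 - 2) = -0.059850
L_2(0.1) = (0.1 - (-2))/(0 - (-2)) × (0.1 - (-1))/(0 - (-1)) × (0.1 - 1)/(0 - 1) × (0.1 - 2)/(0 - 2) = 0.987525
L_3(0.1) = (0.1 - (-2))/(1 - (-2)) × (0.1 - (-1))/(1 - (-1)) × (0.1 - 0)/(1 - 0) × (0.1 - 2)/(1 - 2) = 0.073150
L_4(0.1) = (0.1 - (-2))/(2 - (-2)) × (0.1 - (-1))/(2 - (-1)) × (0.1 - 0)/(2 - 0) × (0.1 - 1)/(2 - 1) = -0.008663

P(0.1) = (-12)×L_0(0.1) + 7×L_1(0.1) + (-12)×L_2(0.1) + 16×L_3(0.1) + 24×L_4(0.1)
P(0.1) = -11.400800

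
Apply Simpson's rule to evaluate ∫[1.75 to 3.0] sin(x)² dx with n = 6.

f(x) = sin(x)²
a = 1.75, b = 3.0, n = 6
h = (b - a)/n = 0.208333

Simpson's rule: (h/3)[f(x₀) + 4f(x₁) + 2f(x₂) + ... + f(xₙ)]

x_0 = 1.7500, f(x_0) = 0.968228, coefficient = 1
x_1 = 1.9583, f(x_1) = 0.857185, coefficient = 4
x_2 = 2.1667, f(x_2) = 0.685022, coefficient = 2
x_3 = 2.3750, f(x_3) = 0.481199, coefficient = 4
x_4 = 2.5833, f(x_4) = 0.280593, coefficient = 2
x_5 = 2.7917, f(x_5) = 0.117531, coefficient = 4
x_6 = 3.0000, f(x_6) = 0.019915, coefficient = 1

I ≈ (0.208333/3) × 8.743032 = 0.607155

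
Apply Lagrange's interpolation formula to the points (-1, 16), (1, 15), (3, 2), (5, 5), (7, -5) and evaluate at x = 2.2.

Lagrange interpolation formula:
P(x) = Σ yᵢ × Lᵢ(x)
where Lᵢ(x) = Π_{j≠i} (x - xⱼ)/(xᵢ - xⱼ)

L_0(2.2) = (2.2 - 1)/(-1 - 1) × (2.2 - 3)/(-1 - 3) × (2.2 - 5)/(-1 - 5) × (2.2 - 7)/(-1 - 7) = -0.033600
L_1(2.2) = (2.2 - (-1))/(1 - (-1)) × (2.2 - 3)/(1 - 3) × (2.2 - 5)/(1 - 5) × (2.2 - 7)/(1 - 7) = 0.358400
L_2(2.2) = (2.2 - (-1))/(3 - (-1)) × (2.2 - 1)/(3 - 1) × (2.2 - 5)/(3 - 5) × (2.2 - 7)/(3 - 7) = 0.806400
L_3(2.2) = (2.2 - (-1))/(5 - (-1)) × (2.2 - 1)/(5 - 1) × (2.2 - 3)/(5 - 3) × (2.2 - 7)/(5 - 7) = -0.153600
L_4(2.2) = (2.2 - (-1))/(7 - (-1)) × (2.2 - 1)/(7 - 1) × (2.2 - 3)/(7 - 3) × (2.2 - 5)/(7 - 5) = 0.022400

P(2.2) = 16×L_0(2.2) + 15×L_1(2.2) + 2×L_2(2.2) + 5×L_3(2.2) + (-5)×L_4(2.2)
P(2.2) = 5.571200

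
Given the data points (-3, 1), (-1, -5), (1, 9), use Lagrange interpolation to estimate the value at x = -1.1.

Lagrange interpolation formula:
P(x) = Σ yᵢ × Lᵢ(x)
where Lᵢ(x) = Π_{j≠i} (x - xⱼ)/(xᵢ - xⱼ)

L_0(-1.1) = (-1.1 - (-1))/(-3 - (-1)) × (-1.1 - 1)/(-3 - 1) = 0.026250
L_1(-1.1) = (-1.1 - (-3))/(-1 - (-3)) × (-1.1 - 1)/(-1 - 1) = 0.997500
L_2(-1.1) = (-1.1 - (-3))/(1 - (-3)) × (-1.1 - (-1))/(1 - (-1)) = -0.023750

P(-1.1) = 1×L_0(-1.1) + (-5)×L_1(-1.1) + 9×L_2(-1.1)
P(-1.1) = -5.175000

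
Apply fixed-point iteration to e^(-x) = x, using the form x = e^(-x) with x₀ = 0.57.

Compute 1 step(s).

Equation: e^(-x) = x
Fixed-point form: x = e^(-x)
x₀ = 0.57

x_1 = g(0.570000) = 0.565525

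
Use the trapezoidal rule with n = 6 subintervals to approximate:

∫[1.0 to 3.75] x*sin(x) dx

f(x) = x*sin(x)
a = 1.0, b = 3.75, n = 6
h = (b - a)/n = 0.458333

Trapezoidal rule: (h/2)[f(x₀) + 2f(x₁) + 2f(x₂) + ... + f(xₙ)]

x_0 = 1.0000, f(x_0) = 0.841471, coefficient = 1
x_1 = 1.4583, f(x_1) = 1.449121, coefficient = 2
x_2 = 1.9167, f(x_2) = 1.803163, coefficient = 2
x_3 = 2.3750, f(x_3) = 1.647502, coefficient = 2
x_4 = 2.8333, f(x_4) = 0.859635, coefficient = 2
x_5 = 3.2917, f(x_5) = -0.492141, coefficient = 2
x_6 = 3.7500, f(x_6) = -2.143355, coefficient = 1

I ≈ (0.458333/2) × 9.232674 = 2.115821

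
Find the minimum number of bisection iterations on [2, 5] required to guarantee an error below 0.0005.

We need (b-a)/2^n ≤ 0.0005
(5 - 2)/2^n ≤ 0.0005
3/2^n ≤ 0.0005
2^n ≥ 6000
n ≥ log₂(6000) = 12.55
n ≥ 13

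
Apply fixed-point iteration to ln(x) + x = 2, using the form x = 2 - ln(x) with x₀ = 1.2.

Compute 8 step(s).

Equation: ln(x) + x = 2
Fixed-point form: x = 2 - ln(x)
x₀ = 1.2

x_1 = g(1.200000) = 1.817678
x_2 = g(1.817678) = 1.402440
x_3 = g(1.402440) = 1.661786
x_4 = g(1.661786) = 1.492107
x_5 = g(1.492107) = 1.599811
x_6 = g(1.599811) = 1.530115
x_7 = g(1.530115) = 1.574657
x_8 = g(1.574657) = 1.545962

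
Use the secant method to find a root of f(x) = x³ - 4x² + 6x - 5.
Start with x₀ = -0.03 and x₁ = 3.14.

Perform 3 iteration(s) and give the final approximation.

f(x) = x³ - 4x² + 6x - 5
x₀ = -0.03, x₁ = 3.14

Secant formula: x_{n+1} = x_n - f(x_n)(x_n - x_{n-1})/(f(x_n) - f(x_{n-1}))

Iteration 1:
  f(-0.030000) = -5.183627
  f(3.140000) = 5.360744
  x_2 = 3.140000 - 5.360744×(3.140000 - (-0.030000))/(5.360744 - (-5.183627))
       = 1.528376
Iteration 2:
  f(3.140000) = 5.360744
  f(1.528376) = -1.603292
  x_3 = 1.528376 - (-1.603292)×(1.528376 - 3.140000)/(-1.603292 - 5.360744)
       = 1.899412
Iteration 3:
  f(1.528376) = -1.603292
  f(1.899412) = -1.181958
  x_4 = 1.899412 - (-1.181958)×(1.899412 - 1.528376)/(-1.181958 - (-1.603292))
       = 2.940269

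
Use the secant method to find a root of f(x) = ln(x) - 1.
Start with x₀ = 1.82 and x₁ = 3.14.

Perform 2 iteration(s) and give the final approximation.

f(x) = ln(x) - 1
x₀ = 1.82, x₁ = 3.14

Secant formula: x_{n+1} = x_n - f(x_n)(x_n - x_{n-1})/(f(x_n) - f(x_{n-1}))

Iteration 1:
  f(1.820000) = -0.401163
  f(3.140000) = 0.144223
  x_2 = 3.140000 - 0.144223×(3.140000 - 1.820000)/(0.144223 - (-0.401163))
       = 2.790937
Iteration 2:
  f(3.140000) = 0.144223
  f(2.790937) = 0.026377
  x_3 = 2.790937 - 0.026377×(2.790937 - 3.140000)/(0.026377 - 0.144223)
       = 2.712806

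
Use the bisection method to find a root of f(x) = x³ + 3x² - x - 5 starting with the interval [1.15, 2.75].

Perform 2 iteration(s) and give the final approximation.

f(x) = x³ + 3x² - x - 5
Initial interval: [1.15, 2.75]

Iteration 1:
  c_1 = (1.150000 + 2.750000)/2 = 1.950000
  f(c_1) = f(1.950000) = 11.872375
  f(a) × f(c) < 0, new interval: [1.150000, 1.950000]
Iteration 2:
  c_2 = (1.150000 + 1.950000)/2 = 1.550000
  f(c_2) = f(1.550000) = 4.381375
  f(a) × f(c) < 0, new interval: [1.150000, 1.550000]

After 2 iteration(s), the approximation is c_2 = 1.550000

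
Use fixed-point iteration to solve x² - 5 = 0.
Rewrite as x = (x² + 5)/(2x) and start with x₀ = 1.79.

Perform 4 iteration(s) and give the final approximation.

Equation: x² - 5 = 0
Fixed-point form: x = (x² + 5)/(2x)
x₀ = 1.79

x_1 = g(1.790000) = 2.291648
x_2 = g(2.291648) = 2.236742
x_3 = g(2.236742) = 2.236068
x_4 = g(2.236068) = 2.236068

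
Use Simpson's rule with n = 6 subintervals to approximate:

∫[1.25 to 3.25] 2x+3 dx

f(x) = 2x+3
a = 1.25, b = 3.25, n = 6
h = (b - a)/n = 0.333333

Simpson's rule: (h/3)[f(x₀) + 4f(x₁) + 2f(x₂) + ... + f(xₙ)]

x_0 = 1.2500, f(x_0) = 5.500000, coefficient = 1
x_1 = 1.5833, f(x_1) = 6.166667, coefficient = 4
x_2 = 1.9167, f(x_2) = 6.833333, coefficient = 2
x_3 = 2.2500, f(x_3) = 7.500000, coefficient = 4
x_4 = 2.5833, f(x_4) = 8.166667, coefficient = 2
x_5 = 2.9167, f(x_5) = 8.833333, coefficient = 4
x_6 = 3.2500, f(x_6) = 9.500000, coefficient = 1

I ≈ (0.333333/3) × 135.000000 = 15.000000
Exact value: 15.000000
Error: 0.000000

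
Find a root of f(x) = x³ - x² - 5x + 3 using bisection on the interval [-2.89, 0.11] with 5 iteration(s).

f(x) = x³ - x² - 5x + 3
Initial interval: [-2.89, 0.11]

Iteration 1:
  c_1 = (-2.890000 + 0.110000)/2 = -1.390000
  f(c_1) = f(-1.390000) = 5.332281
  f(a) × f(c) < 0, new interval: [-2.890000, -1.390000]
Iteration 2:
  c_2 = (-2.890000 + (-1.390000))/2 = -2.140000
  f(c_2) = f(-2.140000) = -0.679944
  f(a) × f(c) ≥ 0, new interval: [-2.140000, -1.390000]
Iteration 3:
  c_3 = (-2.140000 + (-1.390000))/2 = -1.765000
  f(c_3) = f(-1.765000) = 3.211403
  f(a) × f(c) < 0, new interval: [-2.140000, -1.765000]
Iteration 4:
  c_4 = (-2.140000 + (-1.765000))/2 = -1.952500
  f(c_4) = f(-1.952500) = 1.506813
  f(a) × f(c) < 0, new interval: [-2.140000, -1.952500]
Iteration 5:
  c_5 = (-2.140000 + (-1.952500))/2 = -2.046250
  f(c_5) = f(-2.046250) = 0.476178
  f(a) × f(c) < 0, new interval: [-2.140000, -2.046250]

After 5 iteration(s), the approximation is c_5 = -2.046250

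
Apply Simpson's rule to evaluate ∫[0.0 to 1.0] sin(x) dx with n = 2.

f(x) = sin(x)
a = 0.0, b = 1.0, n = 2
h = (b - a)/n = 0.500000

Simpson's rule: (h/3)[f(x₀) + 4f(x₁) + 2f(x₂) + ... + f(xₙ)]

x_0 = 0.0000, f(x_0) = 0.000000, coefficient = 1
x_1 = 0.5000, f(x_1) = 0.479426, coefficient = 4
x_2 = 1.0000, f(x_2) = 0.841471, coefficient = 1

I ≈ (0.500000/3) × 2.759173 = 0.459862
Exact value: 0.459698
Error: 0.000164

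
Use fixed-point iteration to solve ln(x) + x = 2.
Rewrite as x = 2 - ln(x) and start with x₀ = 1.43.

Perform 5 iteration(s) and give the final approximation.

Equation: ln(x) + x = 2
Fixed-point form: x = 2 - ln(x)
x₀ = 1.43

x_1 = g(1.430000) = 1.642326
x_2 = g(1.642326) = 1.503887
x_3 = g(1.503887) = 1.591947
x_4 = g(1.591947) = 1.535042
x_5 = g(1.535042) = 1.571442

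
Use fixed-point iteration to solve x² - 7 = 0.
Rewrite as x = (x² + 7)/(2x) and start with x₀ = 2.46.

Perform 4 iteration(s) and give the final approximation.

Equation: x² - 7 = 0
Fixed-point form: x = (x² + 7)/(2x)
x₀ = 2.46

x_1 = g(2.460000) = 2.652764
x_2 = g(2.652764) = 2.645761
x_3 = g(2.645761) = 2.645751
x_4 = g(2.645751) = 2.645751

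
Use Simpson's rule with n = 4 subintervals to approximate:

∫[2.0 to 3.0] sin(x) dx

f(x) = sin(x)
a = 2.0, b = 3.0, n = 4
h = (b - a)/n = 0.250000

Simpson's rule: (h/3)[f(x₀) + 4f(x₁) + 2f(x₂) + ... + f(xₙ)]

x_0 = 2.0000, f(x_0) = 0.909297, coefficient = 1
x_1 = 2.2500, f(x_1) = 0.778073, coefficient = 4
x_2 = 2.5000, f(x_2) = 0.598472, coefficient = 2
x_3 = 2.7500, f(x_3) = 0.381661, coefficient = 4
x_4 = 3.0000, f(x_4) = 0.141120, coefficient = 1

I ≈ (0.250000/3) × 6.886298 = 0.573858
Exact value: 0.573846
Error: 0.000013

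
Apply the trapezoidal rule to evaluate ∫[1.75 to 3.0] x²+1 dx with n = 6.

f(x) = x²+1
a = 1.75, b = 3.0, n = 6
h = (b - a)/n = 0.208333

Trapezoidal rule: (h/2)[f(x₀) + 2f(x₁) + 2f(x₂) + ... + f(xₙ)]

x_0 = 1.7500, f(x_0) = 4.062500, coefficient = 1
x_1 = 1.9583, f(x_1) = 4.835069, coefficient = 2
x_2 = 2.1667, f(x_2) = 5.694444, coefficient = 2
x_3 = 2.3750, f(x_3) = 6.640625, coefficient = 2
x_4 = 2.5833, f(x_4) = 7.673611, coefficient = 2
x_5 = 2.7917, f(x_5) = 8.793403, coefficient = 2
x_6 = 3.0000, f(x_6) = 10.000000, coefficient = 1

I ≈ (0.208333/2) × 81.336806 = 8.472584
Exact value: 8.463542
Error: 0.009042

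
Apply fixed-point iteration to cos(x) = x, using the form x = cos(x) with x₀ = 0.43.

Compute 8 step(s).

Equation: cos(x) = x
Fixed-point form: x = cos(x)
x₀ = 0.43

x_1 = g(0.430000) = 0.908966
x_2 = g(0.908966) = 0.614562
x_3 = g(0.614562) = 0.817026
x_4 = g(0.817026) = 0.684393
x_5 = g(0.684393) = 0.774803
x_6 = g(0.774803) = 0.714559
x_7 = g(0.714559) = 0.755382
x_8 = g(0.755382) = 0.728009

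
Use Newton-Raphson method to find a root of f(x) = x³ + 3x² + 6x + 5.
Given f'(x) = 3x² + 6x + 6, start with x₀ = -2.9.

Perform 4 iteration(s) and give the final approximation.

f(x) = x³ + 3x² + 6x + 5
f'(x) = 3x² + 6x + 6
x₀ = -2.9

Newton-Raphson formula: x_{n+1} = x_n - f(x_n)/f'(x_n)

Iteration 1:
  f(-2.900000) = -11.559000
  f'(-2.900000) = 13.830000
  x_1 = -2.900000 - (-11.559000)/13.830000 = -2.064208
Iteration 2:
  f(-2.064208) = -3.397882
  f'(-2.064208) = 6.397618
  x_2 = -2.064208 - (-3.397882)/6.397618 = -1.533091
Iteration 3:
  f(-1.533091) = -0.750772
  f'(-1.533091) = 3.852559
  x_3 = -1.533091 - (-0.750772)/3.852559 = -1.338215
Iteration 4:
  f(-1.338215) = -0.053334
  f'(-1.338215) = 3.343169
  x_4 = -1.338215 - (-0.053334)/3.343169 = -1.322262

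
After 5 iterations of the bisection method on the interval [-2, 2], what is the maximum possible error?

Bisection error bound: |error| ≤ (b-a)/2^n
|error| ≤ (2 - (-2))/2^5 = 4/2^5
|error| ≤ 0.1250000000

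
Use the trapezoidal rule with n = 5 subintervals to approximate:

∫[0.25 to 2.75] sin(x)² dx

f(x) = sin(x)²
a = 0.25, b = 2.75, n = 5
h = (b - a)/n = 0.500000

Trapezoidal rule: (h/2)[f(x₀) + 2f(x₁) + 2f(x₂) + ... + f(xₙ)]

x_0 = 0.2500, f(x_0) = 0.061209, coefficient = 1
x_1 = 0.7500, f(x_1) = 0.464631, coefficient = 2
x_2 = 1.2500, f(x_2) = 0.900572, coefficient = 2
x_3 = 1.7500, f(x_3) = 0.968228, coefficient = 2
x_4 = 2.2500, f(x_4) = 0.605398, coefficient = 2
x_5 = 2.7500, f(x_5) = 0.145665, coefficient = 1

I ≈ (0.500000/2) × 6.084533 = 1.521133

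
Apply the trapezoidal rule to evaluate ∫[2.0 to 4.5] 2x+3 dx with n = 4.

f(x) = 2x+3
a = 2.0, b = 4.5, n = 4
h = (b - a)/n = 0.625000

Trapezoidal rule: (h/2)[f(x₀) + 2f(x₁) + 2f(x₂) + ... + f(xₙ)]

x_0 = 2.0000, f(x_0) = 7.000000, coefficient = 1
x_1 = 2.6250, f(x_1) = 8.250000, coefficient = 2
x_2 = 3.2500, f(x_2) = 9.500000, coefficient = 2
x_3 = 3.8750, f(x_3) = 10.750000, coefficient = 2
x_4 = 4.5000, f(x_4) = 12.000000, coefficient = 1

I ≈ (0.625000/2) × 76.000000 = 23.750000
Exact value: 23.750000
Error: 0.000000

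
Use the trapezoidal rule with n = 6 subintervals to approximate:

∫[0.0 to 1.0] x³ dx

f(x) = x³
a = 0.0, b = 1.0, n = 6
h = (b - a)/n = 0.166667

Trapezoidal rule: (h/2)[f(x₀) + 2f(x₁) + 2f(x₂) + ... + f(xₙ)]

x_0 = 0.0000, f(x_0) = 0.000000, coefficient = 1
x_1 = 0.1667, f(x_1) = 0.004630, coefficient = 2
x_2 = 0.3333, f(x_2) = 0.037037, coefficient = 2
x_3 = 0.5000, f(x_3) = 0.125000, coefficient = 2
x_4 = 0.6667, f(x_4) = 0.296296, coefficient = 2
x_5 = 0.8333, f(x_5) = 0.578704, coefficient = 2
x_6 = 1.0000, f(x_6) = 1.000000, coefficient = 1

I ≈ (0.166667/2) × 3.083333 = 0.256944
Exact value: 0.250000
Error: 0.006944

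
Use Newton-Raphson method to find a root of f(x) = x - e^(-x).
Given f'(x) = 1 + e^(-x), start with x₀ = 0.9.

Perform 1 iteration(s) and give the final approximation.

f(x) = x - e^(-x)
f'(x) = 1 + e^(-x)
x₀ = 0.9

Newton-Raphson formula: x_{n+1} = x_n - f(x_n)/f'(x_n)

Iteration 1:
  f(0.900000) = 0.493430
  f'(0.900000) = 1.406570
  x_1 = 0.900000 - 0.493430/1.406570 = 0.549196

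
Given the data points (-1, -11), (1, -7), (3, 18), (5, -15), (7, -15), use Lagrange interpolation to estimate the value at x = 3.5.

Lagrange interpolation formula:
P(x) = Σ yᵢ × Lᵢ(x)
where Lᵢ(x) = Π_{j≠i} (x - xⱼ)/(xᵢ - xⱼ)

L_0(3.5) = (3.5 - 1)/(-1 - 1) × (3.5 - 3)/(-1 - 3) × (3.5 - 5)/(-1 - 5) × (3.5 - 7)/(-1 - 7) = 0.017090
L_1(3.5) = (3.5 - (-1))/(1 - (-1)) × (3.5 - 3)/(1 - 3) × (3.5 - 5)/(1 - 5) × (3.5 - 7)/(1 - 7) = -0.123047
L_2(3.5) = (3.5 - (-1))/(3 - (-1)) × (3.5 - 1)/(3 - 1) × (3.5 - 5)/(3 - 5) × (3.5 - 7)/(3 - 7) = 0.922852
L_3(3.5) = (3.5 - (-1))/(5 - (-1)) × (3.5 - 1)/(5 - 1) × (3.5 - 3)/(5 - 3) × (3.5 - 7)/(5 - 7) = 0.205078
L_4(3.5) = (3.5 - (-1))/(7 - (-1)) × (3.5 - 1)/(7 - 1) × (3.5 - 3)/(7 - 3) × (3.5 - 5)/(7 - 5) = -0.021973

P(3.5) = (-11)×L_0(3.5) + (-7)×L_1(3.5) + 18×L_2(3.5) + (-15)×L_3(3.5) + (-15)×L_4(3.5)
P(3.5) = 14.538086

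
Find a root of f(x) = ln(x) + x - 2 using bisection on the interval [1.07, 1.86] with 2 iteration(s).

f(x) = ln(x) + x - 2
Initial interval: [1.07, 1.86]

Iteration 1:
  c_1 = (1.070000 + 1.860000)/2 = 1.465000
  f(c_1) = f(1.465000) = -0.153145
  f(a) × f(c) ≥ 0, new interval: [1.465000, 1.860000]
Iteration 2:
  c_2 = (1.465000 + 1.860000)/2 = 1.662500
  f(c_2) = f(1.662500) = 0.170822
  f(a) × f(c) < 0, new interval: [1.465000, 1.662500]

After 2 iteration(s), the approximation is c_2 = 1.662500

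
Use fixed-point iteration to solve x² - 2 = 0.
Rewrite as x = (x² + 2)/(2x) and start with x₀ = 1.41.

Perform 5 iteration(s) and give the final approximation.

Equation: x² - 2 = 0
Fixed-point form: x = (x² + 2)/(2x)
x₀ = 1.41

x_1 = g(1.410000) = 1.414220
x_2 = g(1.414220) = 1.414214
x_3 = g(1.414214) = 1.414214
x_4 = g(1.414214) = 1.414214
x_5 = g(1.414214) = 1.414214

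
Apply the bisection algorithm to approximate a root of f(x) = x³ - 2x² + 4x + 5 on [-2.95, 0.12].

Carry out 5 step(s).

f(x) = x³ - 2x² + 4x + 5
Initial interval: [-2.95, 0.12]

Iteration 1:
  c_1 = (-2.950000 + 0.120000)/2 = -1.415000
  f(c_1) = f(-1.415000) = -7.497598
  f(a) × f(c) ≥ 0, new interval: [-1.415000, 0.120000]
Iteration 2:
  c_2 = (-1.415000 + 0.120000)/2 = -0.647500
  f(c_2) = f(-0.647500) = 1.300019
  f(a) × f(c) < 0, new interval: [-1.415000, -0.647500]
Iteration 3:
  c_3 = (-1.415000 + (-0.647500))/2 = -1.031250
  f(c_3) = f(-1.031250) = -2.348663
  f(a) × f(c) ≥ 0, new interval: [-1.031250, -0.647500]
Iteration 4:
  c_4 = (-1.031250 + (-0.647500))/2 = -0.839375
  f(c_4) = f(-0.839375) = -0.357983
  f(a) × f(c) ≥ 0, new interval: [-0.839375, -0.647500]
Iteration 5:
  c_5 = (-0.839375 + (-0.647500))/2 = -0.743437
  f(c_5) = f(-0.743437) = 0.509954
  f(a) × f(c) < 0, new interval: [-0.839375, -0.743437]

After 5 iteration(s), the approximation is c_5 = -0.743437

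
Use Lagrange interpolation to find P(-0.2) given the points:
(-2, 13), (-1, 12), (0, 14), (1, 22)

Lagrange interpolation formula:
P(x) = Σ yᵢ × Lᵢ(x)
where Lᵢ(x) = Π_{j≠i} (x - xⱼ)/(xᵢ - xⱼ)

L_0(-0.2) = (-0.2 - (-1))/(-2 - (-1)) × (-0.2 - 0)/(-2 - 0) × (-0.2 - 1)/(-2 - 1) = -0.032000
L_1(-0.2) = (-0.2 - (-2))/(-1 - (-2)) × (-0.2 - 0)/(-1 - 0) × (-0.2 - 1)/(-1 - 1) = 0.216000
L_2(-0.2) = (-0.2 - (-2))/(0 - (-2)) × (-0.2 - (-1))/(0 - (-1)) × (-0.2 - 1)/(0 - 1) = 0.864000
L_3(-0.2) = (-0.2 - (-2))/(1 - (-2)) × (-0.2 - (-1))/(1 - (-1)) × (-0.2 - 0)/(1 - 0) = -0.048000

P(-0.2) = 13×L_0(-0.2) + 12×L_1(-0.2) + 14×L_2(-0.2) + 22×L_3(-0.2)
P(-0.2) = 13.216000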